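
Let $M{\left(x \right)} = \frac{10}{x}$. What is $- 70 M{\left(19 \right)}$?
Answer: $- \frac{700}{19} \approx -36.842$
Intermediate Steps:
$- 70 M{\left(19 \right)} = - 70 \cdot \frac{10}{19} = - 70 \cdot 10 \cdot \frac{1}{19} = \left(-70\right) \frac{10}{19} = - \frac{700}{19}$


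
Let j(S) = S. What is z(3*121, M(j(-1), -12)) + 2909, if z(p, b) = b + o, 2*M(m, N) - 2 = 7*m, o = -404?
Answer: 5005/2 ≈ 2502.5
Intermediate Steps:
M(m, N) = 1 + 7*m/2 (M(m, N) = 1 + (7*m)/2 = 1 + 7*m/2)
z(p, b) = -404 + b (z(p, b) = b - 404 = -404 + b)
z(3*121, M(j(-1), -12)) + 2909 = (-404 + (1 + (7/2)*(-1))) + 2909 = (-404 + (1 - 7/2)) + 2909 = (-404 - 5/2) + 2909 = -813/2 + 2909 = 5005/2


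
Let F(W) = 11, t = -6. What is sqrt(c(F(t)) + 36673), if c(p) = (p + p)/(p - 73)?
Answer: 2*sqrt(8810603)/31 ≈ 191.50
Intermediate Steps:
c(p) = 2*p/(-73 + p) (c(p) = (2*p)/(-73 + p) = 2*p/(-73 + p))
sqrt(c(F(t)) + 36673) = sqrt(2*11/(-73 + 11) + 36673) = sqrt(2*11/(-62) + 36673) = sqrt(2*11*(-1/62) + 36673) = sqrt(-11/31 + 36673) = sqrt(1136852/31) = 2*sqrt(8810603)/31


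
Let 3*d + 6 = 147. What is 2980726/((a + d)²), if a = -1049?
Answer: 1490363/502002 ≈ 2.9688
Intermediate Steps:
d = 47 (d = -2 + (⅓)*147 = -2 + 49 = 47)
2980726/((a + d)²) = 2980726/((-1049 + 47)²) = 2980726/((-1002)²) = 2980726/1004004 = 2980726*(1/1004004) = 1490363/502002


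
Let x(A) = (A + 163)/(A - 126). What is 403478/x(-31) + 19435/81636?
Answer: -430942937153/897996 ≈ -4.7989e+5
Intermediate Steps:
x(A) = (163 + A)/(-126 + A)
403478/x(-31) + 19435/81636 = 403478/(((163 - 31)/(-126 - 31))) + 19435/81636 = 403478/((132/(-157))) + 19435*(1/81636) = 403478/((-1/157*132)) + 19435/81636 = 403478/(-132/157) + 19435/81636 = 403478*(-157/132) + 19435/81636 = -31673023/66 + 19435/81636 = -430942937153/897996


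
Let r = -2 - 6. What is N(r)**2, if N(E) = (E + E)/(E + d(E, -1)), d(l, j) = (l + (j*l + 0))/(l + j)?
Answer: 4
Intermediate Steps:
d(l, j) = (l + j*l)/(j + l)
r = -8
N(E) = 2 (N(E) = (E + E)/(E + E*(1 - 1)/(-1 + E)) = (2*E)/(E + E*0/(-1 + E)) = (2*E)/(E + 0) = (2*E)/E = 2)
N(r)**2 = 2**2 = 4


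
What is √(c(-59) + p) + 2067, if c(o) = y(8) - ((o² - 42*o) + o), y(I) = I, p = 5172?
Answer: 2067 + 12*I*√5 ≈ 2067.0 + 26.833*I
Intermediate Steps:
c(o) = 8 - o² + 41*o (c(o) = 8 - ((o² - 42*o) + o) = 8 - (o² - 41*o) = 8 + (-o² + 41*o) = 8 - o² + 41*o)
√(c(-59) + p) + 2067 = √((8 - 1*(-59)² + 41*(-59)) + 5172) + 2067 = √((8 - 1*3481 - 2419) + 5172) + 2067 = √((8 - 3481 - 2419) + 5172) + 2067 = √(-5892 + 5172) + 2067 = √(-720) + 2067 = 12*I*√5 + 2067 = 2067 + 12*I*√5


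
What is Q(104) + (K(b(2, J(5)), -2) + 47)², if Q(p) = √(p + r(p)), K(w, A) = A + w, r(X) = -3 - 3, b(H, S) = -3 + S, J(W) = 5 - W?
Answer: 1764 + 7*√2 ≈ 1773.9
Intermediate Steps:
r(X) = -6
Q(p) = √(-6 + p) (Q(p) = √(p - 6) = √(-6 + p))
Q(104) + (K(b(2, J(5)), -2) + 47)² = √(-6 + 104) + ((-2 + (-3 + (5 - 1*5))) + 47)² = √98 + ((-2 + (-3 + (5 - 5))) + 47)² = 7*√2 + ((-2 + (-3 + 0)) + 47)² = 7*√2 + ((-2 - 3) + 47)² = 7*√2 + (-5 + 47)² = 7*√2 + 42² = 7*√2 + 1764 = 1764 + 7*√2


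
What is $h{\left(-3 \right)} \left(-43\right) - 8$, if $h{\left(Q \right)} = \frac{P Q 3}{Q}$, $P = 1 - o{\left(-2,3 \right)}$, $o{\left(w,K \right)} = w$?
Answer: $-395$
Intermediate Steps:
$P = 3$ ($P = 1 - -2 = 1 + 2 = 3$)
$h{\left(Q \right)} = 9$ ($h{\left(Q \right)} = \frac{3 Q 3}{Q} = \frac{9 Q}{Q} = 9$)
$h{\left(-3 \right)} \left(-43\right) - 8 = 9 \left(-43\right) - 8 = -387 - 8 = -395$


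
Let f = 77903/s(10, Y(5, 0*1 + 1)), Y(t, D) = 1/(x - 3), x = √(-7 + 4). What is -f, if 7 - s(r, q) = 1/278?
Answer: -21657034/1945 ≈ -11135.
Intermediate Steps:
x = I*√3 (x = √(-3) = I*√3 ≈ 1.732*I)
Y(t, D) = 1/(-3 + I*√3) (Y(t, D) = 1/(I*√3 - 3) = 1/(-3 + I*√3))
s(r, q) = 1945/278 (s(r, q) = 7 - 1/278 = 1945/278)
f = 21657034/1945 (f = 77903/(1945/278) = 77903*(278/1945) = 21657034/1945 ≈ 11135.)
-f = -1*21657034/1945 = -21657034/1945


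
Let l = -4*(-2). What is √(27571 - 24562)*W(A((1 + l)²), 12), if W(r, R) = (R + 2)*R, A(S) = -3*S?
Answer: 168*√3009 ≈ 9215.5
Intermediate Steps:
l = 8
W(r, R) = R*(2 + R) (W(r, R) = (2 + R)*R = R*(2 + R))
√(27571 - 24562)*W(A((1 + l)²), 12) = √(27571 - 24562)*(12*(2 + 12)) = √3009*(12*14) = √3009*168 = 168*√3009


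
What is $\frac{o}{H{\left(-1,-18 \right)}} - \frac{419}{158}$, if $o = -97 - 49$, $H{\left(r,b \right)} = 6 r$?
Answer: $\frac{10277}{474} \approx 21.681$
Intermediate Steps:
$o = -146$
$\frac{o}{H{\left(-1,-18 \right)}} - \frac{419}{158} = - \frac{146}{6 \left(-1\right)} - \frac{419}{158} = - \frac{146}{-6} - \frac{419}{158} = \left(-146\right) \left(- \frac{1}{6}\right) - \frac{419}{158} = \frac{73}{3} - \frac{419}{158} = \frac{10277}{474}$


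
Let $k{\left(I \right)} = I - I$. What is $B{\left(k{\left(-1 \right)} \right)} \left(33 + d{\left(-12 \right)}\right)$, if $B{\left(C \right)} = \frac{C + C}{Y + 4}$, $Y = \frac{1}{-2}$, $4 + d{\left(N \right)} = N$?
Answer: $0$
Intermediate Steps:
$d{\left(N \right)} = -4 + N$
$k{\left(I \right)} = 0$
$Y = - \frac{1}{2} \approx -0.5$
$B{\left(C \right)} = \frac{4 C}{7}$ ($B{\left(C \right)} = \frac{C + C}{- \frac{1}{2} + 4} = \frac{2 C}{\frac{7}{2}} = 2 C \frac{2}{7} = \frac{4 C}{7}$)
$B{\left(k{\left(-1 \right)} \right)} \left(33 + d{\left(-12 \right)}\right) = \frac{4}{7} \cdot 0 \left(33 - 16\right) = 0 \left(33 - 16\right) = 0 \cdot 17 = 0$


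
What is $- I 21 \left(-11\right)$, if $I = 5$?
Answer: $1155$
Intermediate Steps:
$- I 21 \left(-11\right) = - 5 \cdot 21 \left(-11\right) = - 105 \left(-11\right) = \left(-1\right) \left(-1155\right) = 1155$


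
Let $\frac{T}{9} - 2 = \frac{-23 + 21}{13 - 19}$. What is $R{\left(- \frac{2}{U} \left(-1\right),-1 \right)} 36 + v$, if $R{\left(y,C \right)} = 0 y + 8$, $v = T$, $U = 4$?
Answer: $309$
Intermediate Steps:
$T = 21$ ($T = 18 + 9 \frac{-23 + 21}{13 - 19} = 18 + 9 \left(- \frac{2}{-6}\right) = 18 + 9 \left(\left(-2\right) \left(- \frac{1}{6}\right)\right) = 18 + 9 \cdot \frac{1}{3} = 18 + 3 = 21$)
$v = 21$
$R{\left(y,C \right)} = 8$ ($R{\left(y,C \right)} = 0 + 8 = 8$)
$R{\left(- \frac{2}{U} \left(-1\right),-1 \right)} 36 + v = 8 \cdot 36 + 21 = 288 + 21 = 309$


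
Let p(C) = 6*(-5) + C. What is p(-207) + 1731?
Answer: 1494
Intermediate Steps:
p(C) = -30 + C
p(-207) + 1731 = (-30 - 207) + 1731 = -237 + 1731 = 1494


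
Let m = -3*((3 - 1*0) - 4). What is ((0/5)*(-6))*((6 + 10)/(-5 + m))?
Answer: 0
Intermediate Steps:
m = 3 (m = -3*((3 + 0) - 4) = -3*(3 - 4) = -3*(-1) = 3)
((0/5)*(-6))*((6 + 10)/(-5 + m)) = ((0/5)*(-6))*((6 + 10)/(-5 + 3)) = ((0*(⅕))*(-6))*(16/(-2)) = (0*(-6))*(16*(-½)) = 0*(-8) = 0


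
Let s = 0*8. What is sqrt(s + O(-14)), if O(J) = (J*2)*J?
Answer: 14*sqrt(2) ≈ 19.799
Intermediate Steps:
O(J) = 2*J**2 (O(J) = (2*J)*J = 2*J**2)
s = 0
sqrt(s + O(-14)) = sqrt(0 + 2*(-14)**2) = sqrt(0 + 2*196) = sqrt(0 + 392) = sqrt(392) = 14*sqrt(2)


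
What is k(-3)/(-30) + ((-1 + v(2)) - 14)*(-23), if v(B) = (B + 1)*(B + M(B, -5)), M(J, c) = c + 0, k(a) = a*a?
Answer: 5517/10 ≈ 551.70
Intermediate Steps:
k(a) = a²
M(J, c) = c
v(B) = (1 + B)*(-5 + B) (v(B) = (B + 1)*(B - 5) = (1 + B)*(-5 + B))
k(-3)/(-30) + ((-1 + v(2)) - 14)*(-23) = (-3)²/(-30) + ((-1 + (-5 + 2² - 4*2)) - 14)*(-23) = 9*(-1/30) + ((-1 + (-5 + 4 - 8)) - 14)*(-23) = -3/10 + ((-1 - 9) - 14)*(-23) = -3/10 + (-10 - 14)*(-23) = -3/10 - 24*(-23) = -3/10 + 552 = 5517/10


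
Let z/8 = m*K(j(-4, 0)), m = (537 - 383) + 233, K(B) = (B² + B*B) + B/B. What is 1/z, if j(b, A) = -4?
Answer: 1/102168 ≈ 9.7878e-6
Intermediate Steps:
K(B) = 1 + 2*B² (K(B) = (B² + B²) + 1 = 2*B² + 1 = 1 + 2*B²)
m = 387 (m = 154 + 233 = 387)
z = 102168 (z = 8*(387*(1 + 2*(-4)²)) = 8*(387*(1 + 2*16)) = 8*(387*(1 + 32)) = 8*(387*33) = 8*12771 = 102168)
1/z = 1/102168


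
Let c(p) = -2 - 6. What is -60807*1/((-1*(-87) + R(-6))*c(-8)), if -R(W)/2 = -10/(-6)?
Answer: 182421/2008 ≈ 90.847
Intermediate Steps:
c(p) = -8
R(W) = -10/3 (R(W) = -(-20)/(-6) = -(-20)*(-1)/6 = -2*5/3 = -10/3)
-60807*1/((-1*(-87) + R(-6))*c(-8)) = -60807*(-1/(8*(-1*(-87) - 10/3))) = -60807*(-1/(8*(87 - 10/3))) = -60807/((251/3)*(-8)) = -60807/(-2008/3) = -60807*(-3/2008) = 182421/2008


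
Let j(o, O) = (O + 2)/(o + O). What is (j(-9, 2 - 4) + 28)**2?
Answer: 784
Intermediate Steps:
j(o, O) = (2 + O)/(O + o)
(j(-9, 2 - 4) + 28)**2 = ((2 + (2 - 4))/((2 - 4) - 9) + 28)**2 = ((2 - 2)/(-2 - 9) + 28)**2 = (0/(-11) + 28)**2 = (-1/11*0 + 28)**2 = (0 + 28)**2 = 28**2 = 784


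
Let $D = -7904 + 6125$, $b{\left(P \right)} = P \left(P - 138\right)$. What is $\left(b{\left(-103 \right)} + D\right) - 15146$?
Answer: $7898$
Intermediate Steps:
$b{\left(P \right)} = P \left(-138 + P\right)$
$D = -1779$
$\left(b{\left(-103 \right)} + D\right) - 15146 = \left(- 103 \left(-138 - 103\right) - 1779\right) - 15146 = \left(\left(-103\right) \left(-241\right) - 1779\right) - 15146 = \left(24823 - 1779\right) - 15146 = 23044 - 15146 = 7898$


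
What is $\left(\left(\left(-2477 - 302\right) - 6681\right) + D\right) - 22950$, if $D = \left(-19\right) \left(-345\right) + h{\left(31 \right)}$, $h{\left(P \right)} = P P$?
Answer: $-24894$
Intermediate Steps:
$h{\left(P \right)} = P^{2}$
$D = 7516$ ($D = \left(-19\right) \left(-345\right) + 31^{2} = 6555 + 961 = 7516$)
$\left(\left(\left(-2477 - 302\right) - 6681\right) + D\right) - 22950 = \left(\left(\left(-2477 - 302\right) - 6681\right) + 7516\right) - 22950 = \left(\left(-2779 - 6681\right) + 7516\right) - 22950 = \left(-9460 + 7516\right) - 22950 = -1944 - 22950 = -24894$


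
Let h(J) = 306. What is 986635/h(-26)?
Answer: 986635/306 ≈ 3224.3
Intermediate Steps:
986635/h(-26) = 986635/306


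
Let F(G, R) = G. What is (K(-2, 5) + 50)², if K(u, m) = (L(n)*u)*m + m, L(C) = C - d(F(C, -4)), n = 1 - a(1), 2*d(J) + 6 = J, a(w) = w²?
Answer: 625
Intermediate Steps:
d(J) = -3 + J/2
n = 0 (n = 1 - 1*1² = 1 - 1*1 = 1 - 1 = 0)
L(C) = 3 + C/2 (L(C) = C - (-3 + C/2) = C + (3 - C/2) = 3 + C/2)
K(u, m) = m + 3*m*u (K(u, m) = ((3 + (½)*0)*u)*m + m = ((3 + 0)*u)*m + m = (3*u)*m + m = 3*m*u + m = m + 3*m*u)
(K(-2, 5) + 50)² = (5*(1 + 3*(-2)) + 50)² = (5*(1 - 6) + 50)² = (5*(-5) + 50)² = (-25 + 50)² = 25² = 625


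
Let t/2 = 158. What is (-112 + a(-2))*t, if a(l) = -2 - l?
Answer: -35392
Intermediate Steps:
t = 316 (t = 2*158 = 316)
(-112 + a(-2))*t = (-112 + (-2 - 1*(-2)))*316 = (-112 + (-2 + 2))*316 = (-112 + 0)*316 = -112*316 = -35392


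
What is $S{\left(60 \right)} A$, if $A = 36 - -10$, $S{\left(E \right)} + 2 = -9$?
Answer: $-506$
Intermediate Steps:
$S{\left(E \right)} = -11$ ($S{\left(E \right)} = -2 - 9 = -11$)
$A = 46$ ($A = 36 + 10 = 46$)
$S{\left(60 \right)} A = \left(-11\right) 46 = -506$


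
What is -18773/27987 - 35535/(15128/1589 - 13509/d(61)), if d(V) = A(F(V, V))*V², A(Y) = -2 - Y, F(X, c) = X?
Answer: -1176263833485940/316992040761 ≈ -3710.7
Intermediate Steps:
d(V) = V²*(-2 - V) (d(V) = (-2 - V)*V² = V²*(-2 - V))
-18773/27987 - 35535/(15128/1589 - 13509/d(61)) = -18773/27987 - 35535/(15128/1589 - 13509*1/(3721*(-2 - 1*61))) = -18773*1/27987 - 35535/(15128*(1/1589) - 13509*1/(3721*(-2 - 61))) = -18773/27987 - 35535/(15128/1589 - 13509/(3721*(-63))) = -18773/27987 - 35535/(15128/1589 - 13509/(-234423)) = -18773/27987 - 35535/(15128/1589 - 13509*(-1/234423)) = -18773/27987 - 35535/(15128/1589 + 1501/26047) = -18773/27987 - 35535/56632015/5912669 = -18773/27987 - 35535*5912669/56632015 = -18773/27987 - 42021338583/11326403 = -1176263833485940/316992040761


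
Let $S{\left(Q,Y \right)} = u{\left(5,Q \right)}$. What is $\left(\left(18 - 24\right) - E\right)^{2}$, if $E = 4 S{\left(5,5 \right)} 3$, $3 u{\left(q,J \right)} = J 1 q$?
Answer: $11236$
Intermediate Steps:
$u{\left(q,J \right)} = \frac{J q}{3}$ ($u{\left(q,J \right)} = \frac{J 1 q}{3} = \frac{J q}{3}$)
$S{\left(Q,Y \right)} = \frac{5 Q}{3}$ ($S{\left(Q,Y \right)} = \frac{1}{3} Q 5 = \frac{5 Q}{3}$)
$E = 100$ ($E = 4 \cdot \frac{5}{3} \cdot 5 \cdot 3 = 4 \cdot \frac{25}{3} \cdot 3 = \frac{100}{3} \cdot 3 = 100$)
$\left(\left(18 - 24\right) - E\right)^{2} = \left(\left(18 - 24\right) - 100\right)^{2} = \left(-6 - 100\right)^{2} = \left(-106\right)^{2} = 11236$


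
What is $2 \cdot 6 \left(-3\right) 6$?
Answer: $-216$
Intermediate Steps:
$2 \cdot 6 \left(-3\right) 6 = 12 \left(-3\right) 6 = \left(-36\right) 6 = -216$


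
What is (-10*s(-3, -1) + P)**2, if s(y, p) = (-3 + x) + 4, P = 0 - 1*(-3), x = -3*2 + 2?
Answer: 1089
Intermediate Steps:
x = -4 (x = -6 + 2 = -4)
P = 3 (P = 0 + 3 = 3)
s(y, p) = -3 (s(y, p) = (-3 - 4) + 4 = -7 + 4 = -3)
(-10*s(-3, -1) + P)**2 = (-10*(-3) + 3)**2 = (30 + 3)**2 = 33**2 = 1089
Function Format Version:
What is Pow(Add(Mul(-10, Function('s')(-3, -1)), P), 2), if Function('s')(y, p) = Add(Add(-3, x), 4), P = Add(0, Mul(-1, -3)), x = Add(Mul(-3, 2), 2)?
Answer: 1089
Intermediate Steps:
x = -4 (x = Add(-6, 2) = -4)
P = 3 (P = Add(0, 3) = 3)
Function('s')(y, p) = -3 (Function('s')(y, p) = Add(Add(-3, -4), 4) = Add(-7, 4) = -3)
Pow(Add(Mul(-10, Function('s')(-3, -1)), P), 2) = Pow(Add(Mul(-10, -3), 3), 2) = Pow(Add(30, 3), 2) = Pow(33, 2) = 1089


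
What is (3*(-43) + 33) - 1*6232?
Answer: -6328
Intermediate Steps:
(3*(-43) + 33) - 1*6232 = (-129 + 33) - 6232 = -96 - 6232 = -6328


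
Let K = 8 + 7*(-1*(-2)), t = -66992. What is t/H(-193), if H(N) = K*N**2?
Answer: -33496/409739 ≈ -0.081750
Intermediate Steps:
K = 22 (K = 8 + 7*2 = 8 + 14 = 22)
H(N) = 22*N**2
t/H(-193) = -66992/(22*(-193)**2) = -66992/(22*37249) = -66992/819478 = -66992*1/819478 = -33496/409739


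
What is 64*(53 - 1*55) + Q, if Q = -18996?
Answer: -19124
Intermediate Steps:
64*(53 - 1*55) + Q = 64*(53 - 1*55) - 18996 = 64*(53 - 55) - 18996 = 64*(-2) - 18996 = -128 - 18996 = -19124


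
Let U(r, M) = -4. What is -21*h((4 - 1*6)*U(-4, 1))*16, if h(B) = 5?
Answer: -1680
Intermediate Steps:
-21*h((4 - 1*6)*U(-4, 1))*16 = -21*5*16 = -105*16 = -1680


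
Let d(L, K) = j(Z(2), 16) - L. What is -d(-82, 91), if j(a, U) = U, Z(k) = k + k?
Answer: -98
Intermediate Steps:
Z(k) = 2*k
d(L, K) = 16 - L
-d(-82, 91) = -(16 - 1*(-82)) = -(16 + 82) = -1*98 = -98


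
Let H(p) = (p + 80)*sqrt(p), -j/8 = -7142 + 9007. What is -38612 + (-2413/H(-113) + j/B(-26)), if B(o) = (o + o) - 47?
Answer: -3807668/99 - 2413*I*sqrt(113)/3729 ≈ -38461.0 - 6.8787*I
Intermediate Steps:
B(o) = -47 + 2*o (B(o) = 2*o - 47 = -47 + 2*o)
j = -14920 (j = -8*(-7142 + 9007) = -8*1865 = -14920)
H(p) = sqrt(p)*(80 + p) (H(p) = (80 + p)*sqrt(p) = sqrt(p)*(80 + p))
-38612 + (-2413/H(-113) + j/B(-26)) = -38612 + (-2413*(-I*sqrt(113)/(113*(80 - 113))) - 14920/(-47 + 2*(-26))) = -38612 + (-2413*I*sqrt(113)/3729 - 14920/(-47 - 52)) = -38612 + (-2413*I*sqrt(113)/3729 - 14920/(-99)) = -38612 + (-2413*I*sqrt(113)/3729 - 14920*(-1/99)) = -38612 + (-2413*I*sqrt(113)/3729 + 14920/99) = -38612 + (14920/99 - 2413*I*sqrt(113)/3729) = -3807668/99 - 2413*I*sqrt(113)/3729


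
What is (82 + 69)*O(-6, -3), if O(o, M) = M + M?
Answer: -906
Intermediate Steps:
O(o, M) = 2*M
(82 + 69)*O(-6, -3) = (82 + 69)*(2*(-3)) = 151*(-6) = -906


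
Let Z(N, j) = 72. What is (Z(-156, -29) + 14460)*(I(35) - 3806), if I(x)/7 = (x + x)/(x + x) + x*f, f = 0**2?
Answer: -55207068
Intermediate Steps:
f = 0
I(x) = 7 (I(x) = 7*((x + x)/(x + x) + x*0) = 7*((2*x)/((2*x)) + 0) = 7*((2*x)*(1/(2*x)) + 0) = 7*(1 + 0) = 7*1 = 7)
(Z(-156, -29) + 14460)*(I(35) - 3806) = (72 + 14460)*(7 - 3806) = 14532*(-3799) = -55207068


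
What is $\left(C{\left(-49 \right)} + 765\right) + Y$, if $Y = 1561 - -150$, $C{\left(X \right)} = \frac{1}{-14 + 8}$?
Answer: $\frac{14855}{6} \approx 2475.8$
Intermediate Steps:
$C{\left(X \right)} = - \frac{1}{6}$ ($C{\left(X \right)} = \frac{1}{-6} = - \frac{1}{6}$)
$Y = 1711$ ($Y = 1561 + 150 = 1711$)
$\left(C{\left(-49 \right)} + 765\right) + Y = \left(- \frac{1}{6} + 765\right) + 1711 = \frac{4589}{6} + 1711 = \frac{14855}{6}$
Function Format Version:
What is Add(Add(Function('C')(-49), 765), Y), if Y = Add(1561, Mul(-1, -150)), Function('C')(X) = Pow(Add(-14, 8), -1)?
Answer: Rational(14855, 6) ≈ 2475.8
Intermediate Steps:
Function('C')(X) = Rational(-1, 6) (Function('C')(X) = Pow(-6, -1) = Rational(-1, 6))
Y = 1711 (Y = Add(1561, 150) = 1711)
Add(Add(Function('C')(-49), 765), Y) = Add(Add(Rational(-1, 6), 765), 1711) = Add(Rational(4589, 6), 1711) = Rational(14855, 6)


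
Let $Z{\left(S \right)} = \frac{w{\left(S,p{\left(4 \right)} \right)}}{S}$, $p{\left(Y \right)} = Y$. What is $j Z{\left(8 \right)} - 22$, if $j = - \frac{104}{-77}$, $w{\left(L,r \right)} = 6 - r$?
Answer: $- \frac{1668}{77} \approx -21.662$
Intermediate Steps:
$j = \frac{104}{77}$ ($j = \left(-104\right) \left(- \frac{1}{77}\right) = \frac{104}{77} \approx 1.3506$)
$Z{\left(S \right)} = \frac{2}{S}$ ($Z{\left(S \right)} = \frac{6 - 4}{S} = \frac{2}{S}$)
$j Z{\left(8 \right)} - 22 = \frac{104 \cdot \frac{2}{8}}{77} - 22 = \frac{104 \cdot 2 \cdot \frac{1}{8}}{77} - 22 = \frac{104}{77} \cdot \frac{1}{4} - 22 = \frac{26}{77} - 22 = - \frac{1668}{77}$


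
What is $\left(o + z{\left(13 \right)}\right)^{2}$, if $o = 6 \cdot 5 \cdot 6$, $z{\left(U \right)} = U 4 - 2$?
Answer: $52900$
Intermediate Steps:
$z{\left(U \right)} = -2 + 4 U$ ($z{\left(U \right)} = 4 U - 2 = -2 + 4 U$)
$o = 180$ ($o = 30 \cdot 6 = 180$)
$\left(o + z{\left(13 \right)}\right)^{2} = \left(180 + \left(-2 + 4 \cdot 13\right)\right)^{2} = \left(180 + \left(-2 + 52\right)\right)^{2} = \left(180 + 50\right)^{2} = 230^{2} = 52900$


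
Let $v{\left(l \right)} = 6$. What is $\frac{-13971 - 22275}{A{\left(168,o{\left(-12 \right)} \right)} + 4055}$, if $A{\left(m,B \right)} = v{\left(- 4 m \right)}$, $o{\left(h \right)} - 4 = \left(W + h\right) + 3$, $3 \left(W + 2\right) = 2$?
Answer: $- \frac{36246}{4061} \approx -8.9254$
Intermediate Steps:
$W = - \frac{4}{3}$ ($W = -2 + \frac{1}{3} \cdot 2 = -2 + \frac{2}{3} = - \frac{4}{3} \approx -1.3333$)
$o{\left(h \right)} = \frac{17}{3} + h$ ($o{\left(h \right)} = 4 + \left(\left(- \frac{4}{3} + h\right) + 3\right) = 4 + \left(\frac{5}{3} + h\right) = \frac{17}{3} + h$)
$A{\left(m,B \right)} = 6$
$\frac{-13971 - 22275}{A{\left(168,o{\left(-12 \right)} \right)} + 4055} = \frac{-13971 - 22275}{6 + 4055} = - \frac{36246}{4061}$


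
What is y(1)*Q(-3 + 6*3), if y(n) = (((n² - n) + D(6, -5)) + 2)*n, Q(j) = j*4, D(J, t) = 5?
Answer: 420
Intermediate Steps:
Q(j) = 4*j
y(n) = n*(7 + n² - n) (y(n) = (((n² - n) + 5) + 2)*n = ((5 + n² - n) + 2)*n = (7 + n² - n)*n = n*(7 + n² - n))
y(1)*Q(-3 + 6*3) = (1*(7 + 1² - 1*1))*(4*(-3 + 6*3)) = (1*(7 + 1 - 1))*(4*(-3 + 18)) = (1*7)*(4*15) = 7*60 = 420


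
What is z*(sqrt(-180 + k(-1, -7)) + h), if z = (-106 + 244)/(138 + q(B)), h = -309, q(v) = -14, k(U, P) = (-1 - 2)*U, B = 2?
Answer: -21321/62 + 69*I*sqrt(177)/62 ≈ -343.89 + 14.806*I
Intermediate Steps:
k(U, P) = -3*U
z = 69/62 (z = (-106 + 244)/(138 - 14) = 138/124 = 138*(1/124) = 69/62 ≈ 1.1129)
z*(sqrt(-180 + k(-1, -7)) + h) = 69*(sqrt(-180 - 3*(-1)) - 309)/62 = 69*(sqrt(-180 + 3) - 309)/62 = 69*(sqrt(-177) - 309)/62 = 69*(I*sqrt(177) - 309)/62 = 69*(-309 + I*sqrt(177))/62 = -21321/62 + 69*I*sqrt(177)/62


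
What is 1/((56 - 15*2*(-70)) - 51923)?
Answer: -1/49767 ≈ -2.0094e-5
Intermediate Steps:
1/((56 - 15*2*(-70)) - 51923) = 1/((56 - 5*6*(-70)) - 51923) = 1/((56 - 30*(-70)) - 51923) = 1/((56 + 2100) - 51923) = 1/(2156 - 51923) = 1/(-49767) = -1/49767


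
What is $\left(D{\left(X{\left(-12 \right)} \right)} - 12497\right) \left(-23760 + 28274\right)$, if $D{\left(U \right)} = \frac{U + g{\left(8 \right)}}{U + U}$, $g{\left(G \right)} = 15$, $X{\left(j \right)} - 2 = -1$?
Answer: $-56375346$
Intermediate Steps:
$X{\left(j \right)} = 1$ ($X{\left(j \right)} = 2 - 1 = 1$)
$D{\left(U \right)} = \frac{15 + U}{2 U}$ ($D{\left(U \right)} = \frac{U + 15}{U + U} = \frac{15 + U}{2 U}$)
$\left(D{\left(X{\left(-12 \right)} \right)} - 12497\right) \left(-23760 + 28274\right) = \left(\frac{15 + 1}{2 \cdot 1} - 12497\right) \left(-23760 + 28274\right) = \left(\frac{1}{2} \cdot 1 \cdot 16 - 12497\right) 4514 = \left(8 - 12497\right) 4514 = \left(-12489\right) 4514 = -56375346$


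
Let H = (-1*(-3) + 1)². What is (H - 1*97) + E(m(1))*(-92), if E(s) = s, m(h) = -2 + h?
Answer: 11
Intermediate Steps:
H = 16 (H = (3 + 1)² = 4² = 16)
(H - 1*97) + E(m(1))*(-92) = (16 - 1*97) + (-2 + 1)*(-92) = (16 - 97) - 1*(-92) = -81 + 92 = 11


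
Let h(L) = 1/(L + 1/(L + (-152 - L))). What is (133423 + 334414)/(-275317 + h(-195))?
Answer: -13867156517/8160671349 ≈ -1.6993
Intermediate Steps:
h(L) = 1/(-1/152 + L) (h(L) = 1/(L + 1/(-152)) = 1/(L - 1/152) = 1/(-1/152 + L))
(133423 + 334414)/(-275317 + h(-195)) = (133423 + 334414)/(-275317 + 152/(-1 + 152*(-195))) = 467837/(-275317 + 152/(-1 - 29640)) = 467837/(-275317 + 152/(-29641)) = 467837/(-275317 + 152*(-1/29641)) = 467837/(-275317 - 152/29641) = 467837/(-8160671349/29641) = 467837*(-29641/8160671349) = -13867156517/8160671349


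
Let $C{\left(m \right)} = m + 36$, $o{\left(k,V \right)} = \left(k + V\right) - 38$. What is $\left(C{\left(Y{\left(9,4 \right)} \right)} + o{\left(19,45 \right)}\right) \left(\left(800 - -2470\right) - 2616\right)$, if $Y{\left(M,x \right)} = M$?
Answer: $46434$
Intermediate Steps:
$o{\left(k,V \right)} = -38 + V + k$ ($o{\left(k,V \right)} = \left(V + k\right) - 38 = -38 + V + k$)
$C{\left(m \right)} = 36 + m$
$\left(C{\left(Y{\left(9,4 \right)} \right)} + o{\left(19,45 \right)}\right) \left(\left(800 - -2470\right) - 2616\right) = \left(\left(36 + 9\right) + \left(-38 + 45 + 19\right)\right) \left(\left(800 - -2470\right) - 2616\right) = \left(45 + 26\right) \left(\left(800 + 2470\right) - 2616\right) = 71 \left(3270 - 2616\right) = 71 \cdot 654 = 46434$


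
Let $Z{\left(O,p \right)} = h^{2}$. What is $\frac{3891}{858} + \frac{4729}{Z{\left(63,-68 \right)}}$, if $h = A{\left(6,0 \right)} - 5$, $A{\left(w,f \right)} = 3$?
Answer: $\frac{678841}{572} \approx 1186.8$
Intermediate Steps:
$h = -2$ ($h = 3 - 5 = -2$)
$Z{\left(O,p \right)} = 4$ ($Z{\left(O,p \right)} = \left(-2\right)^{2} = 4$)
$\frac{3891}{858} + \frac{4729}{Z{\left(63,-68 \right)}} = \frac{3891}{858} + \frac{4729}{4} = 3891 \cdot \frac{1}{858} + 4729 \cdot \frac{1}{4} = \frac{1297}{286} + \frac{4729}{4} = \frac{678841}{572}$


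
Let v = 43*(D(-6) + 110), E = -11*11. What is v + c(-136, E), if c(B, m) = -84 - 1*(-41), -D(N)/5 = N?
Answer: 5977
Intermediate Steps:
E = -121
D(N) = -5*N
c(B, m) = -43 (c(B, m) = -84 + 41 = -43)
v = 6020 (v = 43*(-5*(-6) + 110) = 43*(30 + 110) = 43*140 = 6020)
v + c(-136, E) = 6020 - 43 = 5977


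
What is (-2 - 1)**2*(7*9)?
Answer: 567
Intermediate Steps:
(-2 - 1)**2*(7*9) = (-3)**2*63 = 9*63 = 567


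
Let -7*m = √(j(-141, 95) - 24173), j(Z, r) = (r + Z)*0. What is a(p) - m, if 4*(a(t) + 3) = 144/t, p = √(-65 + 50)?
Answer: -3 - 12*I*√15/5 + I*√24173/7 ≈ -3.0 + 12.916*I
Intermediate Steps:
j(Z, r) = 0 (j(Z, r) = (Z + r)*0 = 0)
p = I*√15 (p = √(-15) = I*√15 ≈ 3.873*I)
a(t) = -3 + 36/t (a(t) = -3 + (144/t)/4 = -3 + 36/t)
m = -I*√24173/7 (m = -√(0 - 24173)/7 = -I*√24173/7 ≈ -22.211*I)
a(p) - m = (-3 + 36/((I*√15))) - (-1)*I*√24173/7 = (-3 + 36*(-I*√15/15)) + I*√24173/7 = (-3 - 12*I*√15/5) + I*√24173/7 = -3 - 12*I*√15/5 + I*√24173/7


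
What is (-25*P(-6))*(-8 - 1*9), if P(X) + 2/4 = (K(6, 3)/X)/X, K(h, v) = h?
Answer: -425/3 ≈ -141.67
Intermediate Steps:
P(X) = -½ + 6/X² (P(X) = -½ + (6/X)/X = -½ + 6/X²)
(-25*P(-6))*(-8 - 1*9) = (-25*(-½ + 6/(-6)²))*(-8 - 1*9) = (-25*(-½ + 6*(1/36)))*(-8 - 9) = -25*(-½ + ⅙)*(-17) = -25*(-⅓)*(-17) = (25/3)*(-17) = -425/3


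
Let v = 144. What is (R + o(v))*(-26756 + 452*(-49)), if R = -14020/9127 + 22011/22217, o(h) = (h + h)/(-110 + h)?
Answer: -1336034855804360/3447167503 ≈ -3.8757e+5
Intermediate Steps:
o(h) = 2*h/(-110 + h) (o(h) = (2*h)/(-110 + h) = 2*h/(-110 + h))
R = -110587943/202774559 (R = -14020*1/9127 + 22011*(1/22217) = -14020/9127 + 22011/22217 = -110587943/202774559 ≈ -0.54537)
(R + o(v))*(-26756 + 452*(-49)) = (-110587943/202774559 + 2*144/(-110 + 144))*(-26756 + 452*(-49)) = (-110587943/202774559 + 2*144/34)*(-26756 - 22148) = (-110587943/202774559 + 2*144*(1/34))*(-48904) = (-110587943/202774559 + 144/17)*(-48904) = (27319541465/3447167503)*(-48904) = -1336034855804360/3447167503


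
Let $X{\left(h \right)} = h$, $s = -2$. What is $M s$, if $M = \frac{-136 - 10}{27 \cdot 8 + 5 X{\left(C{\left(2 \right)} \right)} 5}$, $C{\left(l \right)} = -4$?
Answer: $\frac{73}{29} \approx 2.5172$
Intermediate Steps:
$M = - \frac{73}{58}$ ($M = \frac{-136 - 10}{27 \cdot 8 + 5 \left(-4\right) 5} = - \frac{146}{216 - 100} = - \frac{146}{116} = \left(-146\right) \frac{1}{116} = - \frac{73}{58} \approx -1.2586$)
$M s = \left(- \frac{73}{58}\right) \left(-2\right) = \frac{73}{29}$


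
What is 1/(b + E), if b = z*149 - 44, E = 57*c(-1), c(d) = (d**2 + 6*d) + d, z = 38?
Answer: 1/5276 ≈ 0.00018954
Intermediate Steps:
c(d) = d**2 + 7*d
E = -342 (E = 57*(-(7 - 1)) = 57*(-1*6) = 57*(-6) = -342)
b = 5618 (b = 38*149 - 44 = 5662 - 44 = 5618)
1/(b + E) = 1/(5618 - 342) = 1/5276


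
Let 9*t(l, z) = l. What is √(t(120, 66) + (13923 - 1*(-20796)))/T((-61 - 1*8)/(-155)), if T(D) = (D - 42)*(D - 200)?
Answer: 24025*√312591/597679713 ≈ 0.022474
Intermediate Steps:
t(l, z) = l/9
T(D) = (-200 + D)*(-42 + D) (T(D) = (-42 + D)*(-200 + D) = (-200 + D)*(-42 + D))
√(t(120, 66) + (13923 - 1*(-20796)))/T((-61 - 1*8)/(-155)) = √((⅑)*120 + (13923 - 1*(-20796)))/(8400 + ((-61 - 1*8)/(-155))² - 242*(-61 - 1*8)/(-155)) = √(40/3 + (13923 + 20796))/(8400 + ((-61 - 8)*(-1/155))² - 242*(-61 - 8)*(-1)/155) = √(40/3 + 34719)/(8400 + (-69*(-1/155))² - (-16698)*(-1)/155) = √(104197/3)/(8400 + (69/155)² - 242*69/155) = (√312591/3)/(8400 + 4761/24025 - 16698/155) = (√312591/3)/(199226571/24025) = (√312591/3)*(24025/199226571) = 24025*√312591/597679713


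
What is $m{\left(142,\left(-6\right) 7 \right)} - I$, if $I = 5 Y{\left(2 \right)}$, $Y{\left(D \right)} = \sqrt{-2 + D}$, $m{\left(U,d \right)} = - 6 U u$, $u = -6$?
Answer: $5112$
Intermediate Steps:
$m{\left(U,d \right)} = 36 U$ ($m{\left(U,d \right)} = - 6 U \left(-6\right) = 36 U$)
$I = 0$ ($I = 5 \sqrt{-2 + 2} = 5 \sqrt{0} = 5 \cdot 0 = 0$)
$m{\left(142,\left(-6\right) 7 \right)} - I = 36 \cdot 142 - 0 = 5112 + 0 = 5112$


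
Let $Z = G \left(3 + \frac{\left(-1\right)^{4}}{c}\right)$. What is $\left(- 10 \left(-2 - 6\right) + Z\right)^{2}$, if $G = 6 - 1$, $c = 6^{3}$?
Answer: $\frac{421275625}{46656} \approx 9029.4$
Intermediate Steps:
$c = 216$
$G = 5$
$Z = \frac{3245}{216}$ ($Z = 5 \left(3 + \frac{\left(-1\right)^{4}}{216}\right) = 5 \left(3 + 1 \cdot \frac{1}{216}\right) = 5 \left(3 + \frac{1}{216}\right) = 5 \cdot \frac{649}{216} = \frac{3245}{216} \approx 15.023$)
$\left(- 10 \left(-2 - 6\right) + Z\right)^{2} = \left(- 10 \left(-2 - 6\right) + \frac{3245}{216}\right)^{2} = \left(\left(-10\right) \left(-8\right) + \frac{3245}{216}\right)^{2} = \left(80 + \frac{3245}{216}\right)^{2} = \left(\frac{20525}{216}\right)^{2} = \frac{421275625}{46656}$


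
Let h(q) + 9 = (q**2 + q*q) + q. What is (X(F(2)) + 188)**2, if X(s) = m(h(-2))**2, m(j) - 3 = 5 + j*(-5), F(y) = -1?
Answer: 514089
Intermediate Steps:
h(q) = -9 + q + 2*q**2 (h(q) = -9 + ((q**2 + q*q) + q) = -9 + ((q**2 + q**2) + q) = -9 + (2*q**2 + q) = -9 + (q + 2*q**2) = -9 + q + 2*q**2)
m(j) = 8 - 5*j (m(j) = 3 + (5 + j*(-5)) = 3 + (5 - 5*j) = 8 - 5*j)
X(s) = 529 (X(s) = (8 - 5*(-9 - 2 + 2*(-2)**2))**2 = (8 - 5*(-9 - 2 + 2*4))**2 = (8 - 5*(-9 - 2 + 8))**2 = (8 - 5*(-3))**2 = (8 + 15)**2 = 23**2 = 529)
(X(F(2)) + 188)**2 = (529 + 188)**2 = 717**2 = 514089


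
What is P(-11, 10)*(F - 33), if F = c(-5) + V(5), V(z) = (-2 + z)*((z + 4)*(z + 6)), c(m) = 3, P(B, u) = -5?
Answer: -1335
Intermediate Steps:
V(z) = (-2 + z)*(4 + z)*(6 + z) (V(z) = (-2 + z)*((4 + z)*(6 + z)) = (-2 + z)*(4 + z)*(6 + z))
F = 300 (F = 3 + (-48 + 5³ + 4*5 + 8*5²) = 3 + (-48 + 125 + 20 + 8*25) = 3 + (-48 + 125 + 20 + 200) = 3 + 297 = 300)
P(-11, 10)*(F - 33) = -5*(300 - 33) = -5*267 = -1335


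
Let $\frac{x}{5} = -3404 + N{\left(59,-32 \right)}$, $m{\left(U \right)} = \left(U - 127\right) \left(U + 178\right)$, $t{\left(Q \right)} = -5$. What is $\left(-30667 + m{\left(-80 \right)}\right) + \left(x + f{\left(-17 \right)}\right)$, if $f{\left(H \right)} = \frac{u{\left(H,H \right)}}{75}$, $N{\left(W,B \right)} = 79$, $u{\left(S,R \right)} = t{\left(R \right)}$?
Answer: $- \frac{1013671}{15} \approx -67578.0$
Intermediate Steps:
$u{\left(S,R \right)} = -5$
$f{\left(H \right)} = - \frac{1}{15}$ ($f{\left(H \right)} = - \frac{5}{75} = \left(-5\right) \frac{1}{75} = - \frac{1}{15}$)
$m{\left(U \right)} = \left(-127 + U\right) \left(178 + U\right)$
$x = -16625$ ($x = 5 \left(-3404 + 79\right) = 5 \left(-3325\right) = -16625$)
$\left(-30667 + m{\left(-80 \right)}\right) + \left(x + f{\left(-17 \right)}\right) = \left(-30667 + \left(-22606 + \left(-80\right)^{2} + 51 \left(-80\right)\right)\right) - \frac{249376}{15} = \left(-30667 - 20286\right) - \frac{249376}{15} = -50953 - \frac{249376}{15} = - \frac{1013671}{15}$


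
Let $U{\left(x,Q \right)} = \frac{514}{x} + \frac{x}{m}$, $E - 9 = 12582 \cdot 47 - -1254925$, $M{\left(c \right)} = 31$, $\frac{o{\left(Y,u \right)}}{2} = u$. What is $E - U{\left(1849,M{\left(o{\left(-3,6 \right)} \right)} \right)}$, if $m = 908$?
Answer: $\frac{3099714267383}{1678892} \approx 1.8463 \cdot 10^{6}$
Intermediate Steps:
$o{\left(Y,u \right)} = 2 u$
$E = 1846288$ ($E = 9 + \left(12582 \cdot 47 - -1254925\right) = 9 + \left(591354 + 1254925\right) = 9 + 1846279 = 1846288$)
$U{\left(x,Q \right)} = \frac{514}{x} + \frac{x}{908}$
$E - U{\left(1849,M{\left(o{\left(-3,6 \right)} \right)} \right)} = 1846288 - \left(\frac{514}{1849} + \frac{1}{908} \cdot 1849\right) = 1846288 - \left(514 \cdot \frac{1}{1849} + \frac{1849}{908}\right) = 1846288 - \left(\frac{514}{1849} + \frac{1849}{908}\right) = 1846288 - \frac{3885513}{1678892} = \frac{3099714267383}{1678892}$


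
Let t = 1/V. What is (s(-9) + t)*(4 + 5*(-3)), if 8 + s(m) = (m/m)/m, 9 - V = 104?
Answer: 76384/855 ≈ 89.338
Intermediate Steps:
V = -95 (V = 9 - 1*104 = 9 - 104 = -95)
s(m) = -8 + 1/m (s(m) = -8 + (m/m)/m = -8 + 1/m)
t = -1/95 (t = 1/(-95) = -1/95 ≈ -0.010526)
(s(-9) + t)*(4 + 5*(-3)) = ((-8 + 1/(-9)) - 1/95)*(4 + 5*(-3)) = ((-8 - ⅑) - 1/95)*(4 - 15) = (-73/9 - 1/95)*(-11) = -6944/855*(-11) = 76384/855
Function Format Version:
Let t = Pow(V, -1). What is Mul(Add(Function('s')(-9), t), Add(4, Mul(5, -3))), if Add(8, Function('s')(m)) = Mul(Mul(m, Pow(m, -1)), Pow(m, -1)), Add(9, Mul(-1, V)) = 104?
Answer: Rational(76384, 855) ≈ 89.338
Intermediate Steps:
V = -95 (V = Add(9, Mul(-1, 104)) = Add(9, -104) = -95)
Function('s')(m) = Add(-8, Pow(m, -1)) (Function('s')(m) = Add(-8, Mul(Mul(m, Pow(m, -1)), Pow(m, -1))) = Add(-8, Mul(1, Pow(m, -1))) = Add(-8, Pow(m, -1)))
t = Rational(-1, 95) (t = Pow(-95, -1) = Rational(-1, 95) ≈ -0.010526)
Mul(Add(Function('s')(-9), t), Add(4, Mul(5, -3))) = Mul(Add(Add(-8, Pow(-9, -1)), Rational(-1, 95)), Add(4, Mul(5, -3))) = Mul(Add(Add(-8, Rational(-1, 9)), Rational(-1, 95)), Add(4, -15)) = Mul(Add(Rational(-73, 9), Rational(-1, 95)), -11) = Mul(Rational(-6944, 855), -11) = Rational(76384, 855)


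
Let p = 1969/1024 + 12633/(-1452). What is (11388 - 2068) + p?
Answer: 1153945513/123904 ≈ 9313.2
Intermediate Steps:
p = -839767/123904 (p = 1969*(1/1024) + 12633*(-1/1452) = 1969/1024 - 4211/484 = -839767/123904 ≈ -6.7776)
(11388 - 2068) + p = (11388 - 2068) - 839767/123904 = 9320 - 839767/123904 = 1153945513/123904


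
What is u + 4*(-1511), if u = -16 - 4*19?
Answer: -6136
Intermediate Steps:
u = -92 (u = -16 - 76 = -92)
u + 4*(-1511) = -92 + 4*(-1511) = -92 - 6044 = -6136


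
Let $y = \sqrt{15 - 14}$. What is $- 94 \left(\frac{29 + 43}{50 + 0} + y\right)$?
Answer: $- \frac{5734}{25} \approx -229.36$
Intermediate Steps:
$y = 1$ ($y = \sqrt{1} = 1$)
$- 94 \left(\frac{29 + 43}{50 + 0} + y\right) = - 94 \left(\frac{29 + 43}{50 + 0} + 1\right) = - 94 \left(\frac{72}{50} + 1\right) = - 94 \left(72 \cdot \frac{1}{50} + 1\right) = - 94 \left(\frac{36}{25} + 1\right) = \left(-94\right) \frac{61}{25} = - \frac{5734}{25}$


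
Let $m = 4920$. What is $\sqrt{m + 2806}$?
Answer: $\sqrt{7726} \approx 87.898$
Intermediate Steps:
$\sqrt{m + 2806} = \sqrt{4920 + 2806} = \sqrt{7726}$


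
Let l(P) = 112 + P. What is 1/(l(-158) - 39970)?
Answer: -1/40016 ≈ -2.4990e-5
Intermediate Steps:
1/(l(-158) - 39970) = 1/((112 - 158) - 39970) = 1/(-46 - 39970) = 1/(-40016) = -1/40016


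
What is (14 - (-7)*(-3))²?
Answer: 49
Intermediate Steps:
(14 - (-7)*(-3))² = (14 - 7*3)² = (14 - 21)² = (-7)² = 49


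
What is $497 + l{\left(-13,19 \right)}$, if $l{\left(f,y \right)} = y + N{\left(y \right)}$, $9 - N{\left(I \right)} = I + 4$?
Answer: $502$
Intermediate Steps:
$N{\left(I \right)} = 5 - I$ ($N{\left(I \right)} = 9 - \left(I + 4\right) = 9 - \left(4 + I\right) = 5 - I$)
$l{\left(f,y \right)} = 5$ ($l{\left(f,y \right)} = y - \left(-5 + y\right) = 5$)
$497 + l{\left(-13,19 \right)} = 497 + 5 = 502$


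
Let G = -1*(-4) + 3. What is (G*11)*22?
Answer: 1694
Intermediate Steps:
G = 7 (G = 4 + 3 = 7)
(G*11)*22 = (7*11)*22 = 77*22 = 1694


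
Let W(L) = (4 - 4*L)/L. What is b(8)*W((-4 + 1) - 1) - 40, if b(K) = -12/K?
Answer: -65/2 ≈ -32.500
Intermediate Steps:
W(L) = (4 - 4*L)/L
b(8)*W((-4 + 1) - 1) - 40 = (-12/8)*(-4 + 4/((-4 + 1) - 1)) - 40 = (-12*⅛)*(-4 + 4/(-3 - 1)) - 40 = -3*(-4 + 4/(-4))/2 - 40 = -3*(-4 + 4*(-¼))/2 - 40 = -3*(-4 - 1)/2 - 40 = -3/2*(-5) - 40 = 15/2 - 40 = -65/2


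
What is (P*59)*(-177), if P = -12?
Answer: 125316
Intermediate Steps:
(P*59)*(-177) = -12*59*(-177) = -708*(-177) = 125316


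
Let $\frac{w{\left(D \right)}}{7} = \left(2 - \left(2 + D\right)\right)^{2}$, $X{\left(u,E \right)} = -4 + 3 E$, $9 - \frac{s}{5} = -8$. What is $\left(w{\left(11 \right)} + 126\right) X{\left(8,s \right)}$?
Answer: $244223$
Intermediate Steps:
$s = 85$ ($s = 45 - -40 = 45 + 40 = 85$)
$w{\left(D \right)} = 7 D^{2}$ ($w{\left(D \right)} = 7 \left(2 - \left(2 + D\right)\right)^{2} = 7 \left(- D\right)^{2} = 7 D^{2}$)
$\left(w{\left(11 \right)} + 126\right) X{\left(8,s \right)} = \left(7 \cdot 11^{2} + 126\right) \left(-4 + 3 \cdot 85\right) = \left(7 \cdot 121 + 126\right) \left(-4 + 255\right) = \left(847 + 126\right) 251 = 973 \cdot 251 = 244223$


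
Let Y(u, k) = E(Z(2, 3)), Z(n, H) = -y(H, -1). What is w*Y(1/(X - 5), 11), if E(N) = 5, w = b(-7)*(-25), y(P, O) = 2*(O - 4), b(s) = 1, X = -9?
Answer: -125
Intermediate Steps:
y(P, O) = -8 + 2*O (y(P, O) = 2*(-4 + O) = -8 + 2*O)
w = -25 (w = 1*(-25) = -25)
Z(n, H) = 10 (Z(n, H) = -(-8 + 2*(-1)) = -(-8 - 2) = -1*(-10) = 10)
Y(u, k) = 5
w*Y(1/(X - 5), 11) = -25*5 = -125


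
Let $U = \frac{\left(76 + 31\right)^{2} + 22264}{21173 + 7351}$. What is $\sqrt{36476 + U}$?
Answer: $\frac{\sqrt{7419628201947}}{14262} \approx 190.99$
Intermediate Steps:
$U = \frac{33713}{28524}$ ($U = \frac{107^{2} + 22264}{28524} = \left(11449 + 22264\right) \frac{1}{28524} = 33713 \cdot \frac{1}{28524} = \frac{33713}{28524} \approx 1.1819$)
$\sqrt{36476 + U} = \sqrt{36476 + \frac{33713}{28524}} = \sqrt{\frac{1040475137}{28524}} = \frac{\sqrt{7419628201947}}{14262}$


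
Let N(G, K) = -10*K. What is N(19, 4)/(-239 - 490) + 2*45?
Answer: 65650/729 ≈ 90.055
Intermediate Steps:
N(19, 4)/(-239 - 490) + 2*45 = (-10*4)/(-239 - 490) + 2*45 = -40/(-729) + 90 = -1/729*(-40) + 90 = 40/729 + 90 = 65650/729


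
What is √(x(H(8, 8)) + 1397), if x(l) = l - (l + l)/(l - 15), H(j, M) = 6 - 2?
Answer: √169609/11 ≈ 37.440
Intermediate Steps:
H(j, M) = 4
x(l) = l - 2*l/(-15 + l)
√(x(H(8, 8)) + 1397) = √(4*(-17 + 4)/(-15 + 4) + 1397) = √(4*(-13)/(-11) + 1397) = √(4*(-1/11)*(-13) + 1397) = √(52/11 + 1397) = √(15419/11) = √169609/11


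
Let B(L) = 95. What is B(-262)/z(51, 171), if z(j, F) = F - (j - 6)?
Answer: 95/126 ≈ 0.75397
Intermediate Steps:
z(j, F) = 6 + F - j (z(j, F) = F - (-6 + j) = F + (6 - j) = 6 + F - j)
B(-262)/z(51, 171) = 95/(6 + 171 - 1*51) = 95/(6 + 171 - 51) = 95/126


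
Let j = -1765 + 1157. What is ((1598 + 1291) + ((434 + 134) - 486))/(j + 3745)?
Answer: 2971/3137 ≈ 0.94708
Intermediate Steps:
j = -608
((1598 + 1291) + ((434 + 134) - 486))/(j + 3745) = ((1598 + 1291) + ((434 + 134) - 486))/(-608 + 3745) = (2889 + (568 - 486))/3137 = (2889 + 82)*(1/3137) = 2971*(1/3137) = 2971/3137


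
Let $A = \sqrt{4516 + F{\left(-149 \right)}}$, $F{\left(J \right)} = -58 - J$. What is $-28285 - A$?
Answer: $-28285 - \sqrt{4607} \approx -28353.0$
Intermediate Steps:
$A = \sqrt{4607}$ ($A = \sqrt{4516 - -91} = \sqrt{4516 + \left(-58 + 149\right)} = \sqrt{4516 + 91} = \sqrt{4607} \approx 67.875$)
$-28285 - A = -28285 - \sqrt{4607}$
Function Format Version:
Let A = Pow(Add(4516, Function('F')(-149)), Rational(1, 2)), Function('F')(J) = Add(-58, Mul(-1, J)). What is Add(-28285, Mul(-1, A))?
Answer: Add(-28285, Mul(-1, Pow(4607, Rational(1, 2)))) ≈ -28353.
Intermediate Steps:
A = Pow(4607, Rational(1, 2)) (A = Pow(Add(4516, Add(-58, Mul(-1, -149))), Rational(1, 2)) = Pow(Add(4516, Add(-58, 149)), Rational(1, 2)) = Pow(Add(4516, 91), Rational(1, 2)) = Pow(4607, Rational(1, 2)) ≈ 67.875)
Add(-28285, Mul(-1, A)) = Add(-28285, Mul(-1, Pow(4607, Rational(1, 2))))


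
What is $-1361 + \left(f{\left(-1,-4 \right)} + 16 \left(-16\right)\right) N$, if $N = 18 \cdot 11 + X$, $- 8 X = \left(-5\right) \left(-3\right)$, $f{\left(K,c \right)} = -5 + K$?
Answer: $- \frac{210983}{4} \approx -52746.0$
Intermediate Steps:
$X = - \frac{15}{8}$ ($X = - \frac{\left(-5\right) \left(-3\right)}{8} = \left(- \frac{1}{8}\right) 15 = - \frac{15}{8} \approx -1.875$)
$N = \frac{1569}{8}$ ($N = 18 \cdot 11 - \frac{15}{8} = 198 - \frac{15}{8} = \frac{1569}{8} \approx 196.13$)
$-1361 + \left(f{\left(-1,-4 \right)} + 16 \left(-16\right)\right) N = -1361 + \left(\left(-5 - 1\right) + 16 \left(-16\right)\right) \frac{1569}{8} = -1361 + \left(-6 - 256\right) \frac{1569}{8} = -1361 - \frac{205539}{4} = - \frac{210983}{4}$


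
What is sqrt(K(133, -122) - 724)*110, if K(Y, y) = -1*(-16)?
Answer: 220*I*sqrt(177) ≈ 2926.9*I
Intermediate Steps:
K(Y, y) = 16
sqrt(K(133, -122) - 724)*110 = sqrt(16 - 724)*110 = sqrt(-708)*110 = (2*I*sqrt(177))*110 = 220*I*sqrt(177)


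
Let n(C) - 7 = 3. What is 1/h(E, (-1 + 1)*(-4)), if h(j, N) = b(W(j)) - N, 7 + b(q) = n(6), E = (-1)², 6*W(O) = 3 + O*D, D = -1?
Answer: ⅓ ≈ 0.33333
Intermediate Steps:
n(C) = 10 (n(C) = 7 + 3 = 10)
W(O) = ½ - O/6 (W(O) = (3 + O*(-1))/6 = (3 - O)/6 = ½ - O/6)
E = 1
b(q) = 3 (b(q) = -7 + 10 = 3)
h(j, N) = 3 - N
1/h(E, (-1 + 1)*(-4)) = 1/(3 - (-1 + 1)*(-4)) = 1/(3 - 0*(-4)) = 1/(3 - 1*0) = 1/(3 + 0) = 1/3 = ⅓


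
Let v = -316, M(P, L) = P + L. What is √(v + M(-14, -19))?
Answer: I*√349 ≈ 18.682*I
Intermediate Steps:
M(P, L) = L + P
√(v + M(-14, -19)) = √(-316 + (-19 - 14)) = √(-316 - 33) = √(-349) = I*√349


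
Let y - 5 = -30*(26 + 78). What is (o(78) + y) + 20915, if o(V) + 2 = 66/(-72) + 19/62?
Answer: 6620629/372 ≈ 17797.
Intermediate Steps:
o(V) = -971/372 (o(V) = -2 + (66/(-72) + 19/62) = -2 + (66*(-1/72) + 19*(1/62)) = -2 + (-11/12 + 19/62) = -2 - 227/372 = -971/372)
y = -3115 (y = 5 - 30*(26 + 78) = 5 - 30*104 = 5 - 3120 = -3115)
(o(78) + y) + 20915 = (-971/372 - 3115) + 20915 = -1159751/372 + 20915 = 6620629/372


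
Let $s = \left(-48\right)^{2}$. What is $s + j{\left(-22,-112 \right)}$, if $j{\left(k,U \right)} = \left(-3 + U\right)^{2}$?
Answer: $15529$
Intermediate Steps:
$s = 2304$
$s + j{\left(-22,-112 \right)} = 2304 + \left(-3 - 112\right)^{2} = 2304 + \left(-115\right)^{2} = 2304 + 13225 = 15529$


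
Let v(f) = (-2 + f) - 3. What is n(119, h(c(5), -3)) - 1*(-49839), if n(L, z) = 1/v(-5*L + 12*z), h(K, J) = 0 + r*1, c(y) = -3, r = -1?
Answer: 30501467/612 ≈ 49839.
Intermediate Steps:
v(f) = -5 + f
h(K, J) = -1 (h(K, J) = 0 - 1*1 = 0 - 1 = -1)
n(L, z) = 1/(-5 - 5*L + 12*z) (n(L, z) = 1/(-5 + (-5*L + 12*z)) = 1/(-5 - 5*L + 12*z))
n(119, h(c(5), -3)) - 1*(-49839) = 1/(-5 - 5*119 + 12*(-1)) - 1*(-49839) = 1/(-5 - 595 - 12) + 49839 = 1/(-612) + 49839 = -1/612 + 49839 = 30501467/612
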